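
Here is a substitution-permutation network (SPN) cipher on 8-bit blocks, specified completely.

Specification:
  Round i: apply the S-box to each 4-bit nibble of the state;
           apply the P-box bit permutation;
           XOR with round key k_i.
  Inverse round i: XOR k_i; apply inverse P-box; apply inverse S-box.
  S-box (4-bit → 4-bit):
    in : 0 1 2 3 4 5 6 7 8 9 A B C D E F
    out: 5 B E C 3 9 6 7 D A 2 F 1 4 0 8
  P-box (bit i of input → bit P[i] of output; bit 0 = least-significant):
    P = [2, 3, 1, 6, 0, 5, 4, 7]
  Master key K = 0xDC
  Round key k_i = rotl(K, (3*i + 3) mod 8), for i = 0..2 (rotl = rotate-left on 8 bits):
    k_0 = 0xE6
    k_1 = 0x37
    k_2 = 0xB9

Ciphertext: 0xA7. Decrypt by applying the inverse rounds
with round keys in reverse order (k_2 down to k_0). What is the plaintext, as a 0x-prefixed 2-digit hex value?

s_0 = ciphertext = 0xA7
s_1 = InvRound(s_0, k_2) = 0xD7
s_2 = InvRound(s_1, k_1) = 0x9F
s_3 = InvRound(s_2, k_0) = 0x79

0x79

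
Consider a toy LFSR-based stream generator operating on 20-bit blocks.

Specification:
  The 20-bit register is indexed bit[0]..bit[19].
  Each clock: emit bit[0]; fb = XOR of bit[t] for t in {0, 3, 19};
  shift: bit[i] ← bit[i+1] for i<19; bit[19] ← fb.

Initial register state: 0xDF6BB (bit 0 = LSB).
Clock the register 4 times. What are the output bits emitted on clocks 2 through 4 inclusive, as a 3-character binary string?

101

reg_0 = 0xDF6BB
clock 1: out=1, reg = 0xEFB5D
clock 2: out=1, reg = 0xF7DAE
clock 3: out=0, reg = 0x7BED7
clock 4: out=1, reg = 0xBDF6B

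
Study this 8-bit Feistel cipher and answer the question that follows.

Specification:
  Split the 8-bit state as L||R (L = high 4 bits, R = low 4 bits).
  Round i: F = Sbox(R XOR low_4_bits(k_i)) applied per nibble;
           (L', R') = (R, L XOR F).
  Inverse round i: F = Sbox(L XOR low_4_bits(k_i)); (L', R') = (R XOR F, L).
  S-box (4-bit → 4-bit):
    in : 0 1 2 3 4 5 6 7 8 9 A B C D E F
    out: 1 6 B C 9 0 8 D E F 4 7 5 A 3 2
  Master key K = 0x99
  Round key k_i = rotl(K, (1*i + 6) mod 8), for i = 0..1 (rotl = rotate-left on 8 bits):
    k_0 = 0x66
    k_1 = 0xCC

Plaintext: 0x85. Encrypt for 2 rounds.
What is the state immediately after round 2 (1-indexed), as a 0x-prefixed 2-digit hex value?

0x4B

s_0 = plaintext = 0x85
s_1 = Round(s_0, k_0) = 0x54
s_2 = Round(s_1, k_1) = 0x4B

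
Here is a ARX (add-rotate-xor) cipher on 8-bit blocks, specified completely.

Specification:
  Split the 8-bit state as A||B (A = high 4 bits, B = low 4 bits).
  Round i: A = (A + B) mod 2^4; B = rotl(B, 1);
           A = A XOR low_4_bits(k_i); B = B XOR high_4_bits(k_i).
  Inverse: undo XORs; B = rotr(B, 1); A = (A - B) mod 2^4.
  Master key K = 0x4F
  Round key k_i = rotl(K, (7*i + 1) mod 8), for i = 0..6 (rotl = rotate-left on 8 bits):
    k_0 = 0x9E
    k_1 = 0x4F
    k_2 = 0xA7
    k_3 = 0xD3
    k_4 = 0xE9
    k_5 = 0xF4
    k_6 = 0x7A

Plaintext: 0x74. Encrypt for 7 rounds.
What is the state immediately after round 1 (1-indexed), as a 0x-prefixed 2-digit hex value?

0x51

s_0 = plaintext = 0x74
s_1 = Round(s_0, k_0) = 0x51
s_2 = Round(s_1, k_1) = 0x96
s_3 = Round(s_2, k_2) = 0x86
s_4 = Round(s_3, k_3) = 0xD1
s_5 = Round(s_4, k_4) = 0x7C
s_6 = Round(s_5, k_5) = 0x76
s_7 = Round(s_6, k_6) = 0x7B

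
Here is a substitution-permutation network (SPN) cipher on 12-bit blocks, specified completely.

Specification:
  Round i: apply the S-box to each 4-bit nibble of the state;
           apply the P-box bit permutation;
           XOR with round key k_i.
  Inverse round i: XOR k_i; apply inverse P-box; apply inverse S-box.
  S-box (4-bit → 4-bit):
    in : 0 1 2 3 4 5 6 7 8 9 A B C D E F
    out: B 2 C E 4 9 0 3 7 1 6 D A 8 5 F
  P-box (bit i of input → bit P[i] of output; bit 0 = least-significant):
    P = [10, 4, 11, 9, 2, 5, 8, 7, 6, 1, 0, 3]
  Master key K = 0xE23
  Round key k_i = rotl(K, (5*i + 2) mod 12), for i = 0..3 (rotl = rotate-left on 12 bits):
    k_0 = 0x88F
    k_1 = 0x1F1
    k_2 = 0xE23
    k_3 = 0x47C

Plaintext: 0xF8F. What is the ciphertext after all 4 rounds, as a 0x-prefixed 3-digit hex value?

s_0 = plaintext = 0xF8F
s_1 = Round(s_0, k_0) = 0x7F0
s_2 = Round(s_1, k_1) = 0x607
s_3 = Round(s_2, k_2) = 0xA97
s_4 = Round(s_3, k_3) = 0x06B

0x06B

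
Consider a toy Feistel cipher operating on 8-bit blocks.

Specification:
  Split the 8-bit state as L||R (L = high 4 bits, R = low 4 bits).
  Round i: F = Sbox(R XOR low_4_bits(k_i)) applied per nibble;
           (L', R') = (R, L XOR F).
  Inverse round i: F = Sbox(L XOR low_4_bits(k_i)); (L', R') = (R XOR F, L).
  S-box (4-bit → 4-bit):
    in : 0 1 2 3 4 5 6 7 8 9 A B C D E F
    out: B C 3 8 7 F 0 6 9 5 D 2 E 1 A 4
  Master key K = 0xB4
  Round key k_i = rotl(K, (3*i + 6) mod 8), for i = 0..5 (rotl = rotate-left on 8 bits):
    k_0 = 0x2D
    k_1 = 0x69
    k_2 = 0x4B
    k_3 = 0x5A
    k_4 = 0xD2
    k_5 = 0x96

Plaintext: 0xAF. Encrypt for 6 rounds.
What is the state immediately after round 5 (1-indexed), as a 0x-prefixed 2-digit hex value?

0x26

s_0 = plaintext = 0xAF
s_1 = Round(s_0, k_0) = 0xF9
s_2 = Round(s_1, k_1) = 0x94
s_3 = Round(s_2, k_2) = 0x4D
s_4 = Round(s_3, k_3) = 0xD2
s_5 = Round(s_4, k_4) = 0x26
s_6 = Round(s_5, k_5) = 0x69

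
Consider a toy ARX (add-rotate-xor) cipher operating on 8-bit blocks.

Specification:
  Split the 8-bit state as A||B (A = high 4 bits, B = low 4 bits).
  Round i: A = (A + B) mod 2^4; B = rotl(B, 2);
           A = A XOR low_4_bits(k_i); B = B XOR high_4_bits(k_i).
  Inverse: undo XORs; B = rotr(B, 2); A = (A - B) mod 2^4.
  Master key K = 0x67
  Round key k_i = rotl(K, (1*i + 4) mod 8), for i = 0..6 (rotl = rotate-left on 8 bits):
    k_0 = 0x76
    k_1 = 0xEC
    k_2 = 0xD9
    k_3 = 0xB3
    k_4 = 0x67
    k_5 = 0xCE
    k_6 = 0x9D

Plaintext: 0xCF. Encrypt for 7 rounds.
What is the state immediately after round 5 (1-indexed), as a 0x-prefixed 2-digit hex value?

0xE6

s_0 = plaintext = 0xCF
s_1 = Round(s_0, k_0) = 0xD8
s_2 = Round(s_1, k_1) = 0x9C
s_3 = Round(s_2, k_2) = 0xCE
s_4 = Round(s_3, k_3) = 0x90
s_5 = Round(s_4, k_4) = 0xE6
s_6 = Round(s_5, k_5) = 0xA5
s_7 = Round(s_6, k_6) = 0x2C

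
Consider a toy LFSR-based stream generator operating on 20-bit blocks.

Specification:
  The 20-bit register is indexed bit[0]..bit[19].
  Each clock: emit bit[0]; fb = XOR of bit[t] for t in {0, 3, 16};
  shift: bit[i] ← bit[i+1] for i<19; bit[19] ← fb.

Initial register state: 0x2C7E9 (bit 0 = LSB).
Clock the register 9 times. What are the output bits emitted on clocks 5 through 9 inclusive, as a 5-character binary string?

reg_0 = 0x2C7E9
clock 1: out=1, reg = 0x163F4
clock 2: out=0, reg = 0x8B1FA
clock 3: out=0, reg = 0xC58FD
clock 4: out=1, reg = 0x62C7E
clock 5: out=0, reg = 0xB163F
clock 6: out=1, reg = 0xD8B1F
clock 7: out=1, reg = 0xEC58F
clock 8: out=1, reg = 0x762C7
clock 9: out=1, reg = 0x3B163

01111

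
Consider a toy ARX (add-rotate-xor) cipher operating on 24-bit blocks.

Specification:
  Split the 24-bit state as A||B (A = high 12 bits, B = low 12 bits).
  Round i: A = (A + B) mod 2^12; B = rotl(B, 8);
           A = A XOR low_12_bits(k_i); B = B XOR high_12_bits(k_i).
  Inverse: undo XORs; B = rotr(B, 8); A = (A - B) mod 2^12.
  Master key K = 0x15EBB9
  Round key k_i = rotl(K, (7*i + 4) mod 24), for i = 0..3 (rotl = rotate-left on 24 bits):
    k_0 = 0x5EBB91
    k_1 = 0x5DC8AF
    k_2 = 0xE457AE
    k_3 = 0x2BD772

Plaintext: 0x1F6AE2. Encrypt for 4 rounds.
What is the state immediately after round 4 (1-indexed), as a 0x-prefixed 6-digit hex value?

s_0 = plaintext = 0x1F6AE2
s_1 = Round(s_0, k_0) = 0x749745
s_2 = Round(s_1, k_1) = 0x6210A8
s_3 = Round(s_2, k_2) = 0x16764F
s_4 = Round(s_3, k_3) = 0x0C4DD9

0x0C4DD9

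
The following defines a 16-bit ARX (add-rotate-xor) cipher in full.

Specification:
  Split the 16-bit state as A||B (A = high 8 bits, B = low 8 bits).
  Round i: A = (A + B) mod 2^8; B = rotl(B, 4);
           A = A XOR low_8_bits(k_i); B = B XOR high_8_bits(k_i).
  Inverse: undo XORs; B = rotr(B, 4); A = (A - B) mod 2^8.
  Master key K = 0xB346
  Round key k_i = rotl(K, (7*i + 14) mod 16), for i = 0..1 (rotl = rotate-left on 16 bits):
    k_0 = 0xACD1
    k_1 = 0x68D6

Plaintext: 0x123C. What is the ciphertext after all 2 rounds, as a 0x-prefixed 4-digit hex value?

0xD89E

s_0 = plaintext = 0x123C
s_1 = Round(s_0, k_0) = 0x9F6F
s_2 = Round(s_1, k_1) = 0xD89E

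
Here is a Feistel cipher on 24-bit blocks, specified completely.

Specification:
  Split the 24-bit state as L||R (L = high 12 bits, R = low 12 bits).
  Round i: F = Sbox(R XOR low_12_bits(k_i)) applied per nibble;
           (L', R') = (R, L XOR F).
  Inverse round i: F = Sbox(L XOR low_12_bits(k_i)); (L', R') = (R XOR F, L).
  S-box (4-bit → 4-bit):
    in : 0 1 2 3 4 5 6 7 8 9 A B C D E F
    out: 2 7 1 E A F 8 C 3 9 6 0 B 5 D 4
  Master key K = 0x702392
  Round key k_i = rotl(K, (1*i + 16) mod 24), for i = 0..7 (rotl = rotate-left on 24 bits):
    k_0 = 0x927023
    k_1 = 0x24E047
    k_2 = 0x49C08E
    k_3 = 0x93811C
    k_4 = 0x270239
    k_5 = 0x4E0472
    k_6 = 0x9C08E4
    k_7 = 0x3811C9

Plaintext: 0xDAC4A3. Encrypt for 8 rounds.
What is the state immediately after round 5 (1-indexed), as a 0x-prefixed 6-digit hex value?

s_0 = plaintext = 0xDAC4A3
s_1 = Round(s_0, k_0) = 0x4A379E
s_2 = Round(s_1, k_1) = 0x79E8FA
s_3 = Round(s_2, k_2) = 0x8FA454
s_4 = Round(s_3, k_3) = 0x454759
s_5 = Round(s_4, k_4) = 0x759BD6
s_6 = Round(s_5, k_5) = 0xBD6333
s_7 = Round(s_6, k_6) = 0x333B8A
s_8 = Round(s_7, k_7) = 0xB8A59D

0x759BD6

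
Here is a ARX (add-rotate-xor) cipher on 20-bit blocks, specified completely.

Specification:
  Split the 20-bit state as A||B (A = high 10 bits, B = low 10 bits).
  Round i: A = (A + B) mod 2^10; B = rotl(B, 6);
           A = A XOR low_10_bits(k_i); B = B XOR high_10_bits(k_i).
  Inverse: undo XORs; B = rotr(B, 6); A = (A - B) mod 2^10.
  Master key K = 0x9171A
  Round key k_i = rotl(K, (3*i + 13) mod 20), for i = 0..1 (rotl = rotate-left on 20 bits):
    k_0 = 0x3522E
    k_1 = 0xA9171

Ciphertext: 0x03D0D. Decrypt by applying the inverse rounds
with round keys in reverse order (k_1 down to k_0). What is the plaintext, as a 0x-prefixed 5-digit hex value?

0x094A9

s_0 = ciphertext = 0x03D0D
s_1 = InvRound(s_0, k_1) = 0xB829E
s_2 = InvRound(s_1, k_0) = 0x094A9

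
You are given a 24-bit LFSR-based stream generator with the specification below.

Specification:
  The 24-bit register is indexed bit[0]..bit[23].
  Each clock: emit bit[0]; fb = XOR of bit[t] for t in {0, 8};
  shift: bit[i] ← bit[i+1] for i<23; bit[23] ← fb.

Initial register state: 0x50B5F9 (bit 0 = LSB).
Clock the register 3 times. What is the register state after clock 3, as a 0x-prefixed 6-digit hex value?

0x8A16BF

reg_0 = 0x50B5F9
clock 1: out=1, reg = 0x285AFC
clock 2: out=0, reg = 0x142D7E
clock 3: out=0, reg = 0x8A16BF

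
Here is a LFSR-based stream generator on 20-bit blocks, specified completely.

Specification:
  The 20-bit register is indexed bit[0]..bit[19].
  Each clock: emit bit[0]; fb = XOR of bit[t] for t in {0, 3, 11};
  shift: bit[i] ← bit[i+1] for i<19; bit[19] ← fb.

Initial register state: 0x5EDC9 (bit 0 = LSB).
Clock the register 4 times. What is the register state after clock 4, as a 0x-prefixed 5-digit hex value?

0xD5EDC

reg_0 = 0x5EDC9
clock 1: out=1, reg = 0xAF6E4
clock 2: out=0, reg = 0x57B72
clock 3: out=0, reg = 0xABDB9
clock 4: out=1, reg = 0xD5EDC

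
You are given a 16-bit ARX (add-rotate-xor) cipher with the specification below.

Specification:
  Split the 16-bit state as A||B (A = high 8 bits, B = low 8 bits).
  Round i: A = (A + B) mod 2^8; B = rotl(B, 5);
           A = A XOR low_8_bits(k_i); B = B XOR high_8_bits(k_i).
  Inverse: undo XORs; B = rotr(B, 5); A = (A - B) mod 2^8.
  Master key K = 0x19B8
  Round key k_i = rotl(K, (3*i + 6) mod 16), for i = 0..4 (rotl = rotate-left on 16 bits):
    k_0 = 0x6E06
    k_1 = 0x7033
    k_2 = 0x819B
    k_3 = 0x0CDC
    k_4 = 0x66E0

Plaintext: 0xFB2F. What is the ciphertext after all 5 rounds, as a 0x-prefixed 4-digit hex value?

s_0 = plaintext = 0xFB2F
s_1 = Round(s_0, k_0) = 0x2C8B
s_2 = Round(s_1, k_1) = 0x8401
s_3 = Round(s_2, k_2) = 0x1EA1
s_4 = Round(s_3, k_3) = 0x6338
s_5 = Round(s_4, k_4) = 0x7B61

0x7B61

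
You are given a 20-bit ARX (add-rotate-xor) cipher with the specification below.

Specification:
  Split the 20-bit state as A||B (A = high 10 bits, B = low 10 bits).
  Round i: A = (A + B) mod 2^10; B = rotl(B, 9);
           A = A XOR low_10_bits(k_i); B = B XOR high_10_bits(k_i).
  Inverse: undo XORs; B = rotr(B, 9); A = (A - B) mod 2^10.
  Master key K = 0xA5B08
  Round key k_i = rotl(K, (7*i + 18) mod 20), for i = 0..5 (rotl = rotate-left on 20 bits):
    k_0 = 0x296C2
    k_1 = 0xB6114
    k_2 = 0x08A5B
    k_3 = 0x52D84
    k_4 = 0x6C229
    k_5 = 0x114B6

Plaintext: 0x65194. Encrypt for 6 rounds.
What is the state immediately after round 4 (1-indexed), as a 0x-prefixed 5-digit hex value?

s_0 = plaintext = 0x65194
s_1 = Round(s_0, k_0) = 0x7A86F
s_2 = Round(s_1, k_1) = 0xD34EF
s_3 = Round(s_2, k_2) = 0x99E55
s_4 = Round(s_3, k_3) = 0x4E261
s_5 = Round(s_4, k_4) = 0x6C280
s_6 = Round(s_5, k_5) = 0x21905

0x4E261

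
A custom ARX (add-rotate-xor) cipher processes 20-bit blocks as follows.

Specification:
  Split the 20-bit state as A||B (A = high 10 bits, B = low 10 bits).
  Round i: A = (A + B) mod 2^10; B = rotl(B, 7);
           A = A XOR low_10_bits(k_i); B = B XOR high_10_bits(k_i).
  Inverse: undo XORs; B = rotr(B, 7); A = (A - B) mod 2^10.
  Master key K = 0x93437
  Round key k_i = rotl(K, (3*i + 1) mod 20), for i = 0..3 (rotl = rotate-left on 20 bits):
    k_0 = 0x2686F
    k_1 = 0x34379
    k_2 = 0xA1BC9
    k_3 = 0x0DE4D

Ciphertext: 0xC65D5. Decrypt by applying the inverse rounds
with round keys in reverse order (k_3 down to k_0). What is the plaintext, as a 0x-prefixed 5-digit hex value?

0x63616

s_0 = ciphertext = 0xC65D5
s_1 = InvRound(s_0, k_3) = 0x90713
s_2 = InvRound(s_1, k_2) = 0x374AB
s_3 = InvRound(s_2, k_1) = 0xF33D8
s_4 = InvRound(s_3, k_0) = 0x63616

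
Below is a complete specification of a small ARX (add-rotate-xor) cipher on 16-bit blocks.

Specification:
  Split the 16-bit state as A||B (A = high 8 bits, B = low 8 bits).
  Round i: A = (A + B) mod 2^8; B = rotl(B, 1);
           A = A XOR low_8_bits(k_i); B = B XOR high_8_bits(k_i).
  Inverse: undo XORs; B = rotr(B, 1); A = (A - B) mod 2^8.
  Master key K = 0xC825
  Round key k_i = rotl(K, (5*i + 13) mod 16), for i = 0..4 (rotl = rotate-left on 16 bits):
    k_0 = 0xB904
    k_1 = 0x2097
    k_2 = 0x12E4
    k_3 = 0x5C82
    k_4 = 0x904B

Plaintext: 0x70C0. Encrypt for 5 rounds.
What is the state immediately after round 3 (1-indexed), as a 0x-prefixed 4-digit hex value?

0xAFB2

s_0 = plaintext = 0x70C0
s_1 = Round(s_0, k_0) = 0x3438
s_2 = Round(s_1, k_1) = 0xFB50
s_3 = Round(s_2, k_2) = 0xAFB2
s_4 = Round(s_3, k_3) = 0xE339
s_5 = Round(s_4, k_4) = 0x57E2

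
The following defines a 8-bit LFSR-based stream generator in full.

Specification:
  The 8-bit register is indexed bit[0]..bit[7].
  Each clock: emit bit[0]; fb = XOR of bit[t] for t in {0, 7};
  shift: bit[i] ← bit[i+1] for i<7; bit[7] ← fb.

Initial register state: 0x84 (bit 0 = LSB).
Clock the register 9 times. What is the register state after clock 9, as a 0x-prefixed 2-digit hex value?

reg_0 = 0x84
clock 1: out=0, reg = 0xC2
clock 2: out=0, reg = 0xE1
clock 3: out=1, reg = 0x70
clock 4: out=0, reg = 0x38
clock 5: out=0, reg = 0x1C
clock 6: out=0, reg = 0x0E
clock 7: out=0, reg = 0x07
clock 8: out=1, reg = 0x83
clock 9: out=1, reg = 0x41

0x41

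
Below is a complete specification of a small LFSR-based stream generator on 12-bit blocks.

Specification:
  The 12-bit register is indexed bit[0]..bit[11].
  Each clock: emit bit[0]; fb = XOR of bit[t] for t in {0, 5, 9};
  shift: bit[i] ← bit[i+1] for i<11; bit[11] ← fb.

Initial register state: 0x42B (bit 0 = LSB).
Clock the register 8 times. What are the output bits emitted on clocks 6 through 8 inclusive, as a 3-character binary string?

100

reg_0 = 0x42B
clock 1: out=1, reg = 0x215
clock 2: out=1, reg = 0x10A
clock 3: out=0, reg = 0x085
clock 4: out=1, reg = 0x842
clock 5: out=0, reg = 0x421
clock 6: out=1, reg = 0x210
clock 7: out=0, reg = 0x908
clock 8: out=0, reg = 0x484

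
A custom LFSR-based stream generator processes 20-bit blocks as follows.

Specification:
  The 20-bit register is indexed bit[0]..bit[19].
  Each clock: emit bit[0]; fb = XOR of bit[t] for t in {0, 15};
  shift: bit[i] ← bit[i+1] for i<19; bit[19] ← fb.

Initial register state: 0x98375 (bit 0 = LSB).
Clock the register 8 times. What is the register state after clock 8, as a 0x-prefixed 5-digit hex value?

0xA6983

reg_0 = 0x98375
clock 1: out=1, reg = 0x4C1BA
clock 2: out=0, reg = 0xA60DD
clock 3: out=1, reg = 0xD306E
clock 4: out=0, reg = 0x69837
clock 5: out=1, reg = 0x34C1B
clock 6: out=1, reg = 0x9A60D
clock 7: out=1, reg = 0x4D306
clock 8: out=0, reg = 0xA6983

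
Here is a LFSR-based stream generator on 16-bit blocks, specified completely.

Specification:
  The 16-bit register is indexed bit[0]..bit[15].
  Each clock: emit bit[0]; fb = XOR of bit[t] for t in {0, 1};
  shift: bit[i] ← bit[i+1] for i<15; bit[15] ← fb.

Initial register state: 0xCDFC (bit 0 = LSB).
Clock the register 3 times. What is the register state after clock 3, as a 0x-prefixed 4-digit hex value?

0x59BF

reg_0 = 0xCDFC
clock 1: out=0, reg = 0x66FE
clock 2: out=0, reg = 0xB37F
clock 3: out=1, reg = 0x59BF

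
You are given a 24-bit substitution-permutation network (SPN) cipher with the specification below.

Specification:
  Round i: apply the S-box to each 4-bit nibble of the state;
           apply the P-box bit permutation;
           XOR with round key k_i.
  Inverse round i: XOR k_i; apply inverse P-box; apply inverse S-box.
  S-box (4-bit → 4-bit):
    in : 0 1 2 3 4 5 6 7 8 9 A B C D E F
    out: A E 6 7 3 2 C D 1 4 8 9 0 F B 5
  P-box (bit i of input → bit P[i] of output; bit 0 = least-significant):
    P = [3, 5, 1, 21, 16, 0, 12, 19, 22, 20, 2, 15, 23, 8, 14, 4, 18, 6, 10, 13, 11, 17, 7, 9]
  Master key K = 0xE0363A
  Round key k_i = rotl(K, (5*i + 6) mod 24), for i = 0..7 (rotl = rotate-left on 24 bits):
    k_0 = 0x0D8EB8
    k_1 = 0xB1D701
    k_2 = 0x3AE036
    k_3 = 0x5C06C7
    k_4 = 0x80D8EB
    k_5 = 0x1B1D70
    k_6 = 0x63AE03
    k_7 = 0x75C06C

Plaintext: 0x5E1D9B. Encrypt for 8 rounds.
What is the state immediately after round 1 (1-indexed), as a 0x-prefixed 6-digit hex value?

0x7B7FE4

s_0 = plaintext = 0x5E1D9B
s_1 = Round(s_0, k_0) = 0x7B7FE4
s_2 = Round(s_1, k_1) = 0x7CBDBC
s_3 = Round(s_2, k_2) = 0xE36AA2
s_4 = Round(s_3, k_3) = 0x52C8B5
s_5 = Round(s_4, k_4) = 0xCBDC8B
s_6 = Round(s_5, k_5) = 0xBE7C68
s_7 = Round(s_6, k_6) = 0xEFD45B
s_8 = Round(s_7, k_7) = 0x838F75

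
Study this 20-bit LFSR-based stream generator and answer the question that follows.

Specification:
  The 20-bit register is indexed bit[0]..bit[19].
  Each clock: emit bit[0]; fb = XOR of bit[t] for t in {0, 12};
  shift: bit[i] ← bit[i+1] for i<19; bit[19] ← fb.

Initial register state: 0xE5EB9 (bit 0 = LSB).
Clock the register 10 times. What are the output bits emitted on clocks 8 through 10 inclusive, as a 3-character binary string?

reg_0 = 0xE5EB9
clock 1: out=1, reg = 0x72F5C
clock 2: out=0, reg = 0x397AE
clock 3: out=0, reg = 0x9CBD7
clock 4: out=1, reg = 0xCE5EB
clock 5: out=1, reg = 0xE72F5
clock 6: out=1, reg = 0x7397A
clock 7: out=0, reg = 0xB9CBD
clock 8: out=1, reg = 0x5CE5E
clock 9: out=0, reg = 0x2E72F
clock 10: out=1, reg = 0x97397

101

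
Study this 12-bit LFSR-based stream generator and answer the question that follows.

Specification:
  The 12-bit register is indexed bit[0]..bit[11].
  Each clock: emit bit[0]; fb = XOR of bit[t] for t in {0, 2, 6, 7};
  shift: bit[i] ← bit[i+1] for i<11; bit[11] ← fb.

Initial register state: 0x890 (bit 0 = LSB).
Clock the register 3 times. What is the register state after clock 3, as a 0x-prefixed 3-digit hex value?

0xF12

reg_0 = 0x890
clock 1: out=0, reg = 0xC48
clock 2: out=0, reg = 0xE24
clock 3: out=0, reg = 0xF12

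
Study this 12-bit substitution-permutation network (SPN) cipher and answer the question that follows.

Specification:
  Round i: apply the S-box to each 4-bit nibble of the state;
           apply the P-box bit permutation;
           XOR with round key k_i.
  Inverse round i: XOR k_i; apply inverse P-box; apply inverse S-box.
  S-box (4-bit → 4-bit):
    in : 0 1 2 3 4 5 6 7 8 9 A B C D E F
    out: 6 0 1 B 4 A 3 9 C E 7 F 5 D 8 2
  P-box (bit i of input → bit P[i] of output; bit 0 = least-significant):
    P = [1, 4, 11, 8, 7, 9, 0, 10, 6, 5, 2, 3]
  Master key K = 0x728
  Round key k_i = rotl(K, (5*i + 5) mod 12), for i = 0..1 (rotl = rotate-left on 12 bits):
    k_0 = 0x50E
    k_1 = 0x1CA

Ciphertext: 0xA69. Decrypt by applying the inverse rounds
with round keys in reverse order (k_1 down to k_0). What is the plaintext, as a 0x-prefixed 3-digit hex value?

0xFAC

s_0 = ciphertext = 0xA69
s_1 = InvRound(s_0, k_1) = 0xFAD
s_2 = InvRound(s_1, k_0) = 0xFAC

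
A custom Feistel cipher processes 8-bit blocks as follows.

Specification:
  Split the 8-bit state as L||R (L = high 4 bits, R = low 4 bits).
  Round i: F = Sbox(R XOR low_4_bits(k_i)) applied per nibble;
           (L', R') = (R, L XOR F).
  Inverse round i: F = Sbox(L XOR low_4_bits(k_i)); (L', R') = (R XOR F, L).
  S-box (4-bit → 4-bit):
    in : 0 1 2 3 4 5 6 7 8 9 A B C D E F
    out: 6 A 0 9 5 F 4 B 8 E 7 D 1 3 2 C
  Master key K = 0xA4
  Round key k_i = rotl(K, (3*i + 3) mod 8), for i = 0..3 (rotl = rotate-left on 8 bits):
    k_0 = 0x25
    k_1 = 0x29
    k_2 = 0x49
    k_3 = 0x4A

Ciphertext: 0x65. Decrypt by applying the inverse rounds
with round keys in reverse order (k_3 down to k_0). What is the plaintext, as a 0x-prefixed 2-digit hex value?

s_0 = ciphertext = 0x65
s_1 = InvRound(s_0, k_3) = 0x46
s_2 = InvRound(s_1, k_2) = 0x54
s_3 = InvRound(s_2, k_1) = 0x55
s_4 = InvRound(s_3, k_0) = 0x35

0x35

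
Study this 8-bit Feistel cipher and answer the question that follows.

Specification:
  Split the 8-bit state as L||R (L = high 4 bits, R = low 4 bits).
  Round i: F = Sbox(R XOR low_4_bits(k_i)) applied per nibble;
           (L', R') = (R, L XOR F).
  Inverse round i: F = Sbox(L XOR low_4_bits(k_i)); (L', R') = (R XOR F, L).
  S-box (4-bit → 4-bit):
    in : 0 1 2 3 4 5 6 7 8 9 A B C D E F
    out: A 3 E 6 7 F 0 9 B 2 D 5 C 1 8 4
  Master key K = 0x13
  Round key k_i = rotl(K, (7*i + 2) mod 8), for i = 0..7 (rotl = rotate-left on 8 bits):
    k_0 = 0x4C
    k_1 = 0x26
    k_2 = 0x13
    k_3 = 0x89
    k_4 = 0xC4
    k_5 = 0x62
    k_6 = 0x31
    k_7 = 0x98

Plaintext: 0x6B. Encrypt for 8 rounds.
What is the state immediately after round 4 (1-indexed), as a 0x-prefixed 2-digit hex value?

s_0 = plaintext = 0x6B
s_1 = Round(s_0, k_0) = 0xBF
s_2 = Round(s_1, k_1) = 0xF9
s_3 = Round(s_2, k_2) = 0x92
s_4 = Round(s_3, k_3) = 0x2C
s_5 = Round(s_4, k_4) = 0xC9
s_6 = Round(s_5, k_5) = 0x99
s_7 = Round(s_6, k_6) = 0x92
s_8 = Round(s_7, k_7) = 0x24

0x2C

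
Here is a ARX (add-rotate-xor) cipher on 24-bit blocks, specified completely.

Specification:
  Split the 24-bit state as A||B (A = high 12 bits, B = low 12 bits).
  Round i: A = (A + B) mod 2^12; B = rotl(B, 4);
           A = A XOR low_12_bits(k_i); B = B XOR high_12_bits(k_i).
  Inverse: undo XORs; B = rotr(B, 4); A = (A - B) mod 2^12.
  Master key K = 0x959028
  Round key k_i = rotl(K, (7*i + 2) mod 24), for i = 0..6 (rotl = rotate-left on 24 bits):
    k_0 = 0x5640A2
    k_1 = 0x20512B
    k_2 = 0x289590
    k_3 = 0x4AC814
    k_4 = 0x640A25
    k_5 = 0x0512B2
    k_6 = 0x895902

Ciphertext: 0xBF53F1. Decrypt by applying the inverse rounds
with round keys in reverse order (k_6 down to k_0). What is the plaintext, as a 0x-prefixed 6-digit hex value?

s_0 = ciphertext = 0xBF53F1
s_1 = InvRound(s_0, k_6) = 0xE414B6
s_2 = InvRound(s_1, k_5) = 0x5A574E
s_3 = InvRound(s_2, k_4) = 0x170E10
s_4 = InvRound(s_3, k_3) = 0xCB9CAB
s_5 = InvRound(s_4, k_2) = 0x6472E2
s_6 = InvRound(s_5, k_1) = 0x05E70E
s_7 = InvRound(s_6, k_0) = 0x6D6A26

0x6D6A26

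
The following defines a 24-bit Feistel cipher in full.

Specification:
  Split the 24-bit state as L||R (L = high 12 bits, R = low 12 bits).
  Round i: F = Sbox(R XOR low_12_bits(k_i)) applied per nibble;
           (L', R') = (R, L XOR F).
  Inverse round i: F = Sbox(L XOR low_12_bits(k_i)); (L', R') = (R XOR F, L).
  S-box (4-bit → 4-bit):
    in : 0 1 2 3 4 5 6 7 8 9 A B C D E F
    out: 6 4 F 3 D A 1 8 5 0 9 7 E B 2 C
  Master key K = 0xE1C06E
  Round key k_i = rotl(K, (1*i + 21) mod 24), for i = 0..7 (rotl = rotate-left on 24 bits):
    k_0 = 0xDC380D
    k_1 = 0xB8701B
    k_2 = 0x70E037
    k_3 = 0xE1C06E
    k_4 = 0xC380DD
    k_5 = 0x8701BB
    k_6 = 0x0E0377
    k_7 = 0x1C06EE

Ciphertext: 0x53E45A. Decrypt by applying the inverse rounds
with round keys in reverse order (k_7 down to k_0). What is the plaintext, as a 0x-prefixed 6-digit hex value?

0x99EC66

s_0 = ciphertext = 0x53E45A
s_1 = InvRound(s_0, k_7) = 0x7EC53E
s_2 = InvRound(s_1, k_6) = 0x8397EC
s_3 = InvRound(s_2, k_5) = 0x7B3839
s_4 = InvRound(s_3, k_4) = 0x02B7B3
s_5 = InvRound(s_4, k_3) = 0x16902B
s_6 = InvRound(s_5, k_2) = 0x489169
s_7 = InvRound(s_6, k_1) = 0xC66489
s_8 = InvRound(s_7, k_0) = 0x99EC66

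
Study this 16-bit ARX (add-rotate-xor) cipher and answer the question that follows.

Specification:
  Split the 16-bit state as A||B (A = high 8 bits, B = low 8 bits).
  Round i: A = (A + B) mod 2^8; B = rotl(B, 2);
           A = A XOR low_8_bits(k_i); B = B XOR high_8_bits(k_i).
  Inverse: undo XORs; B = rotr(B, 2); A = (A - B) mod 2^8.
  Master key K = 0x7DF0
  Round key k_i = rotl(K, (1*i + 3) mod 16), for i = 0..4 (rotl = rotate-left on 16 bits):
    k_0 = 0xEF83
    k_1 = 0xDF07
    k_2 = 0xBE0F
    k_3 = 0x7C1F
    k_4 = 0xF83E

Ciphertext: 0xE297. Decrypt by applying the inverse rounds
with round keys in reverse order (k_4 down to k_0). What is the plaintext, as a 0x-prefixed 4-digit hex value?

s_0 = ciphertext = 0xE297
s_1 = InvRound(s_0, k_4) = 0x01DB
s_2 = InvRound(s_1, k_3) = 0x35E9
s_3 = InvRound(s_2, k_2) = 0x65D5
s_4 = InvRound(s_3, k_1) = 0xE082
s_5 = InvRound(s_4, k_0) = 0x085B

0x085B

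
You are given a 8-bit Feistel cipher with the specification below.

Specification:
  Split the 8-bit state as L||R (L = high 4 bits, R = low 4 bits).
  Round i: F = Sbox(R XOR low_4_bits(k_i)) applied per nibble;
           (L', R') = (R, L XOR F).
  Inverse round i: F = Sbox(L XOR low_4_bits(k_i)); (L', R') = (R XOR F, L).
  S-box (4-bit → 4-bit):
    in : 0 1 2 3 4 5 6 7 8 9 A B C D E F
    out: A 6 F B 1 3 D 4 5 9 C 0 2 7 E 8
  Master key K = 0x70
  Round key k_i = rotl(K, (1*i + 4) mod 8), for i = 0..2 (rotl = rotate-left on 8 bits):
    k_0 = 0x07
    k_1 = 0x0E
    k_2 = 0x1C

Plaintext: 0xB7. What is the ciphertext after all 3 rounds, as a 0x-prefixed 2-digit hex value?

s_0 = plaintext = 0xB7
s_1 = Round(s_0, k_0) = 0x71
s_2 = Round(s_1, k_1) = 0x1F
s_3 = Round(s_2, k_2) = 0xFA

0xFA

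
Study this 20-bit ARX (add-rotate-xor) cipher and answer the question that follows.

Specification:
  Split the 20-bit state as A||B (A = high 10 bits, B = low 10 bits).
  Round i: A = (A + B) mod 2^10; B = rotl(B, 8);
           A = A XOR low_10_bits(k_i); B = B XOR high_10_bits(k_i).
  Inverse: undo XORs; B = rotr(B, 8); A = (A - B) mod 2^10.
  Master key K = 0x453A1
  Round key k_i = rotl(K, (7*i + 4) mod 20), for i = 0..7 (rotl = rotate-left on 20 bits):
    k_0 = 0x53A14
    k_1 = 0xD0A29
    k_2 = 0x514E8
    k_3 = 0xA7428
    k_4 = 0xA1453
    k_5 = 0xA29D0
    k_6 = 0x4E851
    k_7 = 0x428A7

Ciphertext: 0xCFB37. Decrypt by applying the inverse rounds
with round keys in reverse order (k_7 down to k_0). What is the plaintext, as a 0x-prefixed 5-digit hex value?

0xDD98F

s_0 = ciphertext = 0xCFB37
s_1 = InvRound(s_0, k_7) = 0xA8CF6
s_2 = InvRound(s_1, k_6) = 0xF0731
s_3 = InvRound(s_2, k_5) = 0xC92ED
s_4 = InvRound(s_3, k_4) = 0x75DA0
s_5 = InvRound(s_4, k_3) = 0x420F7
s_6 = InvRound(s_5, k_2) = 0xC5EC9
s_7 = InvRound(s_6, k_1) = 0xC462D
s_8 = InvRound(s_7, k_0) = 0xDD98F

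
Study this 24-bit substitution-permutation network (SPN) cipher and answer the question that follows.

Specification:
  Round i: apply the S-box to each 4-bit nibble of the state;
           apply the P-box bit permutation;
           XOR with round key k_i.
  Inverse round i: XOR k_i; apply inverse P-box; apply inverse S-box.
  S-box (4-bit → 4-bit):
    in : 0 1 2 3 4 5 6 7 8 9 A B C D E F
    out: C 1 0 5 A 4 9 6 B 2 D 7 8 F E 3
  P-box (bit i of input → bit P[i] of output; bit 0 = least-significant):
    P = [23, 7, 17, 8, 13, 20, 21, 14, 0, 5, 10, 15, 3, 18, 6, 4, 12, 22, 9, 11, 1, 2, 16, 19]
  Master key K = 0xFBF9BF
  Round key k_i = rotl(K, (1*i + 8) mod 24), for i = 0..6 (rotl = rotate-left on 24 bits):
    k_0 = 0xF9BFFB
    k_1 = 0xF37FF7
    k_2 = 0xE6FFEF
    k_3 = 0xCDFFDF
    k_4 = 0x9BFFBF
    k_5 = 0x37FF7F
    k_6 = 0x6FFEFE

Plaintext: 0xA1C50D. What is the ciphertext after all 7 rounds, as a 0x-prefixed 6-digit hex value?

s_0 = plaintext = 0xA1C50D
s_1 = Round(s_0, k_0) = 0x52EA69
s_2 = Round(s_1, k_1) = 0xF69B26
s_3 = Round(s_2, k_2) = 0x62E2C8
s_4 = Round(s_3, k_3) = 0x41BE0D
s_5 = Round(s_4, k_4) = 0x352A53
s_6 = Round(s_5, k_5) = 0x94797C
s_7 = Round(s_6, k_6) = 0x1BF79A

0x1BF79A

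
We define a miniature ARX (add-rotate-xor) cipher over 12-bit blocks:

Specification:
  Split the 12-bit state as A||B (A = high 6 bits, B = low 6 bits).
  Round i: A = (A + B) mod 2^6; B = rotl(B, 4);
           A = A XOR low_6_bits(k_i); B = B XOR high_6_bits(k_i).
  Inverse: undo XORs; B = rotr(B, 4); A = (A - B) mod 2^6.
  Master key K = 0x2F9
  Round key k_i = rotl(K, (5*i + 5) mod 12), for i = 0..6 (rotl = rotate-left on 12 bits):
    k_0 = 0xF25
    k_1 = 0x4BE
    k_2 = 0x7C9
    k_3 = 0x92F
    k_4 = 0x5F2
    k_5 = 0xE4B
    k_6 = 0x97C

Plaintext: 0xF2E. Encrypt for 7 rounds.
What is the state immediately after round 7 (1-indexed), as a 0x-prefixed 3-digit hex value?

0x26B

s_0 = plaintext = 0xF2E
s_1 = Round(s_0, k_0) = 0x3D7
s_2 = Round(s_1, k_1) = 0x627
s_3 = Round(s_2, k_2) = 0xDA6
s_4 = Round(s_3, k_3) = 0xCCD
s_5 = Round(s_4, k_4) = 0xC84
s_6 = Round(s_5, k_5) = 0xF78
s_7 = Round(s_6, k_6) = 0x26B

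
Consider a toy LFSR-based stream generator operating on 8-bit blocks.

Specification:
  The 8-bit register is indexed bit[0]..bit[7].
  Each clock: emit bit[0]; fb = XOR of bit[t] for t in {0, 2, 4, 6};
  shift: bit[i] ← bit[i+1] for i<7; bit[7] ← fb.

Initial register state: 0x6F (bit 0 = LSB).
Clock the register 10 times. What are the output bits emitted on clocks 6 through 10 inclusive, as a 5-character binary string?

reg_0 = 0x6F
clock 1: out=1, reg = 0xB7
clock 2: out=1, reg = 0xDB
clock 3: out=1, reg = 0xED
clock 4: out=1, reg = 0xF6
clock 5: out=0, reg = 0xFB
clock 6: out=1, reg = 0xFD
clock 7: out=1, reg = 0x7E
clock 8: out=0, reg = 0xBF
clock 9: out=1, reg = 0xDF
clock 10: out=1, reg = 0x6F

11011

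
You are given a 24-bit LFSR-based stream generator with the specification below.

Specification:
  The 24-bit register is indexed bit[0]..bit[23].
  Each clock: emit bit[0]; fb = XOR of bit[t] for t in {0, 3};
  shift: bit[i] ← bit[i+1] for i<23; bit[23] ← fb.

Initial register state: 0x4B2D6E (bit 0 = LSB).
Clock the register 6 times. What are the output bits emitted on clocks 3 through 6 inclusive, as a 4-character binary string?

reg_0 = 0x4B2D6E
clock 1: out=0, reg = 0xA596B7
clock 2: out=1, reg = 0xD2CB5B
clock 3: out=1, reg = 0x6965AD
clock 4: out=1, reg = 0x34B2D6
clock 5: out=0, reg = 0x1A596B
clock 6: out=1, reg = 0x0D2CB5

1101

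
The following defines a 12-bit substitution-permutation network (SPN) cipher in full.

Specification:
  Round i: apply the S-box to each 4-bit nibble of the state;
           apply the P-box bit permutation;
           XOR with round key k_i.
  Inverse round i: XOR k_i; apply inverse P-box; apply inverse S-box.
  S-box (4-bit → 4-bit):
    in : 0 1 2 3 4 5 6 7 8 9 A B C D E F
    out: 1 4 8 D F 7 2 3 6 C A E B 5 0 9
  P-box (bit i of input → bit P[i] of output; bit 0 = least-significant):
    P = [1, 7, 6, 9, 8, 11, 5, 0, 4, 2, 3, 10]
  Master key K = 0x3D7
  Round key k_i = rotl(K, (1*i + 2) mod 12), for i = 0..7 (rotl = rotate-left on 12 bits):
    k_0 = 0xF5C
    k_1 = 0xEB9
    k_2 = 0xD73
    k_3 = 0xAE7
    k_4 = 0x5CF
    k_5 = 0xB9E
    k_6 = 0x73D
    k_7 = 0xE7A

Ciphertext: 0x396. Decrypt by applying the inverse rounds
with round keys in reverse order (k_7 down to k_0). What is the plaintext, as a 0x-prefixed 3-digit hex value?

s_0 = ciphertext = 0x396
s_1 = InvRound(s_0, k_7) = 0xB58
s_2 = InvRound(s_1, k_6) = 0xAB1
s_3 = InvRound(s_2, k_5) = 0x830
s_4 = InvRound(s_3, k_4) = 0x445
s_5 = InvRound(s_4, k_3) = 0x28C
s_6 = InvRound(s_5, k_2) = 0x444
s_7 = InvRound(s_6, k_1) = 0x5BB
s_8 = InvRound(s_7, k_0) = 0x6B4

0x6B4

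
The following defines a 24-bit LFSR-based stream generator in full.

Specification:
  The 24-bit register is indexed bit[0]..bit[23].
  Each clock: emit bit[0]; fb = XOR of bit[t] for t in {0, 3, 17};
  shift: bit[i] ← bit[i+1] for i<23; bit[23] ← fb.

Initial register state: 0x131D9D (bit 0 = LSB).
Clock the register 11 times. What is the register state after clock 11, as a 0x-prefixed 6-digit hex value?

0xB4E263

reg_0 = 0x131D9D
clock 1: out=1, reg = 0x898ECE
clock 2: out=0, reg = 0xC4C767
clock 3: out=1, reg = 0xE263B3
clock 4: out=1, reg = 0x7131D9
clock 5: out=1, reg = 0x3898EC
clock 6: out=0, reg = 0x9C4C76
clock 7: out=0, reg = 0x4E263B
clock 8: out=1, reg = 0xA7131D
clock 9: out=1, reg = 0xD3898E
clock 10: out=0, reg = 0x69C4C7
clock 11: out=1, reg = 0xB4E263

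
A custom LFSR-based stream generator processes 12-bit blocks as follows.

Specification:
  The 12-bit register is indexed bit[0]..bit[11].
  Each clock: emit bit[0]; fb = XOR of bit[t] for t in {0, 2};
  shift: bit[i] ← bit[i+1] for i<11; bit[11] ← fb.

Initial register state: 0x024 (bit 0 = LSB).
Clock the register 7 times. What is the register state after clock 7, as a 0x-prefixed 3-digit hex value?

reg_0 = 0x024
clock 1: out=0, reg = 0x812
clock 2: out=0, reg = 0x409
clock 3: out=1, reg = 0xA04
clock 4: out=0, reg = 0xD02
clock 5: out=0, reg = 0x681
clock 6: out=1, reg = 0xB40
clock 7: out=0, reg = 0x5A0

0x5A0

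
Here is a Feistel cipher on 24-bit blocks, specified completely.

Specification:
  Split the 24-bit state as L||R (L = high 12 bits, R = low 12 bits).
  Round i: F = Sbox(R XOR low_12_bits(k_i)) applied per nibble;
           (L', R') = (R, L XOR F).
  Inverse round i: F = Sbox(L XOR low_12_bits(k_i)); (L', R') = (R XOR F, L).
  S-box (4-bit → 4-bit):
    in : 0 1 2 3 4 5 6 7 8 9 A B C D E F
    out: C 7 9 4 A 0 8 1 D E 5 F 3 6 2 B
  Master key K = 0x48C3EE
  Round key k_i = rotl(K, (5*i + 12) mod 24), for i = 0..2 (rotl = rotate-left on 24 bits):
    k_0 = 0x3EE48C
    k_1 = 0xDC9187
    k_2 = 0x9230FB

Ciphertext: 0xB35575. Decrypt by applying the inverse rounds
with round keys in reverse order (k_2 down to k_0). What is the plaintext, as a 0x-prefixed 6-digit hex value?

0x697409

s_0 = ciphertext = 0xB35575
s_1 = InvRound(s_0, k_2) = 0xA47B35
s_2 = InvRound(s_1, k_1) = 0x409A47
s_3 = InvRound(s_2, k_0) = 0x697409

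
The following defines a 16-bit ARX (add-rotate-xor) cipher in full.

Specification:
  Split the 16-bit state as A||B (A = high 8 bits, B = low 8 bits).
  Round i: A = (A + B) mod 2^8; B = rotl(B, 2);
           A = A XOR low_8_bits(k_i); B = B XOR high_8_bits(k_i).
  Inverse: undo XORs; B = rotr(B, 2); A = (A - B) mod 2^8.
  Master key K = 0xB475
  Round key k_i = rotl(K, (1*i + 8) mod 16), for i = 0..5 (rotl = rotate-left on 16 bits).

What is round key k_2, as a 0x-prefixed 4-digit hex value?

0xD6D1

K = 0xB475
k_0 = rotl(K, (1*0+8) mod 16) = rotl(K, 8) = 0x75B4
k_1 = rotl(K, (1*1+8) mod 16) = rotl(K, 9) = 0xEB68
k_2 = rotl(K, (1*2+8) mod 16) = rotl(K, 10) = 0xD6D1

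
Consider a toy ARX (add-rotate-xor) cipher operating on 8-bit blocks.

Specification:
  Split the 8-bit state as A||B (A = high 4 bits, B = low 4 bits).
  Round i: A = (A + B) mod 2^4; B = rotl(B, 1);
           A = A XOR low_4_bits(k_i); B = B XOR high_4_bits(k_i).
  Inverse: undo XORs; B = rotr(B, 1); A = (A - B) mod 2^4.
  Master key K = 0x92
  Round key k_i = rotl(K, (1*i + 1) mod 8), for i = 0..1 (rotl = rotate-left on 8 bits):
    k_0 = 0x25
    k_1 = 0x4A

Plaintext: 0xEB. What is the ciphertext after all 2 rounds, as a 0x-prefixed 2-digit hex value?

s_0 = plaintext = 0xEB
s_1 = Round(s_0, k_0) = 0xC5
s_2 = Round(s_1, k_1) = 0xBE

0xBE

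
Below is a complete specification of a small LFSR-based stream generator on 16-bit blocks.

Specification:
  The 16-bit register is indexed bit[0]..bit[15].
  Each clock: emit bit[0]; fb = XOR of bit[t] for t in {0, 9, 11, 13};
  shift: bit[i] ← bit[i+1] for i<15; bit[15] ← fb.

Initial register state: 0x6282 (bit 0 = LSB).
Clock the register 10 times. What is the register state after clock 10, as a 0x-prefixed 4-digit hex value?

0x7718

reg_0 = 0x6282
clock 1: out=0, reg = 0x3141
clock 2: out=1, reg = 0x18A0
clock 3: out=0, reg = 0x8C50
clock 4: out=0, reg = 0xC628
clock 5: out=0, reg = 0xE314
clock 6: out=0, reg = 0x718A
clock 7: out=0, reg = 0xB8C5
clock 8: out=1, reg = 0xDC62
clock 9: out=0, reg = 0xEE31
clock 10: out=1, reg = 0x7718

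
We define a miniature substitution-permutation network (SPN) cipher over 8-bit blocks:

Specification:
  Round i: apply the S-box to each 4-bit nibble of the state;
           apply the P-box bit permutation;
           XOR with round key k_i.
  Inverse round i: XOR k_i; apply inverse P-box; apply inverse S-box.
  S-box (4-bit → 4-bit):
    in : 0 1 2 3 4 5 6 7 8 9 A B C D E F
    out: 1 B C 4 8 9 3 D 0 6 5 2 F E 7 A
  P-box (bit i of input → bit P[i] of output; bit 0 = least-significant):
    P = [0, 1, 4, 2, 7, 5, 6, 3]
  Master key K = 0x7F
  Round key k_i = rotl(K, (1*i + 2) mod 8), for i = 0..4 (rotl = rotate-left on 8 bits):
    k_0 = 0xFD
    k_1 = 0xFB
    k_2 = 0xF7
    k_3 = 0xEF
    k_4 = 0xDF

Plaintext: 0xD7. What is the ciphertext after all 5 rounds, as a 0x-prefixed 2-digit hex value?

0x73

s_0 = plaintext = 0xD7
s_1 = Round(s_0, k_0) = 0x80
s_2 = Round(s_1, k_1) = 0xFA
s_3 = Round(s_2, k_2) = 0xCE
s_4 = Round(s_3, k_3) = 0x14
s_5 = Round(s_4, k_4) = 0x73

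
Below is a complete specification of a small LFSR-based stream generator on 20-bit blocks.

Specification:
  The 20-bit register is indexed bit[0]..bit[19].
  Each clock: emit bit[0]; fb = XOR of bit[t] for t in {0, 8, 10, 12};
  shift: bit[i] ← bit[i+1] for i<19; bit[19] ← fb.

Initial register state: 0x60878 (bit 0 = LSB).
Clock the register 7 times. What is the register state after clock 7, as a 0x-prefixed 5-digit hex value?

reg_0 = 0x60878
clock 1: out=0, reg = 0x3043C
clock 2: out=0, reg = 0x9821E
clock 3: out=0, reg = 0x4C10F
clock 4: out=1, reg = 0x26087
clock 5: out=1, reg = 0x93043
clock 6: out=1, reg = 0x49821
clock 7: out=1, reg = 0x24C10

0x24C10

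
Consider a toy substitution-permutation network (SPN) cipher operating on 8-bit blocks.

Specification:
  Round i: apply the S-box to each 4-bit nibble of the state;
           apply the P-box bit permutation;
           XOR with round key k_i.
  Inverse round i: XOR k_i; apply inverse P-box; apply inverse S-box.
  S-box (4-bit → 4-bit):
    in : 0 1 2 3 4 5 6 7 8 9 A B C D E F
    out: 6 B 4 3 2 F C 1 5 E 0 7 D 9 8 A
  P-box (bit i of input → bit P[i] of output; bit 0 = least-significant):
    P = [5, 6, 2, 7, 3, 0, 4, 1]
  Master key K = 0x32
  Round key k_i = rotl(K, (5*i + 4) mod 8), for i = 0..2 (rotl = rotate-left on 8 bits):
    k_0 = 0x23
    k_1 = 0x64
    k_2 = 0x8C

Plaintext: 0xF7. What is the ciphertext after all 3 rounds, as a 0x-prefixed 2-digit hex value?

0x65

s_0 = plaintext = 0xF7
s_1 = Round(s_0, k_0) = 0x00
s_2 = Round(s_1, k_1) = 0x31
s_3 = Round(s_2, k_2) = 0x65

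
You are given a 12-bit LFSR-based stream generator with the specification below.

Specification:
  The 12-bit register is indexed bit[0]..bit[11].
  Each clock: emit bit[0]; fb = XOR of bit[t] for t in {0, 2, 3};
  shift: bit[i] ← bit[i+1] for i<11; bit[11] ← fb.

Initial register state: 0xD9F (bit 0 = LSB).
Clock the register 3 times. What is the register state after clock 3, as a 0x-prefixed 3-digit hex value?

0x7B3

reg_0 = 0xD9F
clock 1: out=1, reg = 0xECF
clock 2: out=1, reg = 0xF67
clock 3: out=1, reg = 0x7B3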